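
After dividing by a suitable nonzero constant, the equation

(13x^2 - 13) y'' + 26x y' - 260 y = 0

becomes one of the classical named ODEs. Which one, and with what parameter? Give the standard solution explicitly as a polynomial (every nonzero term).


All three coefficients share the factor -13; dividing through by -13 gives  (1 - x^2) y'' - 2x y' + 20 y = 0.
This matches the Legendre equation (1 - x^2) y'' - 2x y' + n(n+1) y = 0 (note the -2x y' term) with n(n+1) = 20, so n = 4; the polynomial solution is P_4(x).
With y = sum_k a_k x^k, matching x^k gives (k+2)(k+1) a_{k+2} = [k(k+1) - n(n+1)] a_k = (k - 4)(k + 5) a_k. The right side vanishes at k = 4, so the series with the parity of 4 terminates at degree 4.
Standard normalization (P_n(1) = 1): leading coefficient (2n)!/(2^n (n!)^2) = 40320/(16*576) = 35/8, so a_4 = 35/8. Work downward with a_k = (k+1)(k+2) a_{k+2} / ((k - 4)(k + 5)):
  a_2 = (3)(4)(35/8) / ((2 - 4)(2 + 5)) = (105/2)/(-14) = -15/4
  a_0 = (1)(2)(-15/4) / ((0 - 4)(0 + 5)) = (-15/2)/(-20) = 3/8
Hence P_4(x) = 35 x^4/8 - 15 x^2/4 + 3/8.

P_4(x); series = 35 x^4/8 - 15 x^2/4 + 3/8


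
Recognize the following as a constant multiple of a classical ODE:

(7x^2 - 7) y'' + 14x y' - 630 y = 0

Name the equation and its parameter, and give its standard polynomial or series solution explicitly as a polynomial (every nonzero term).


All three coefficients share the factor -7; dividing through by -7 gives  (1 - x^2) y'' - 2x y' + 90 y = 0.
This matches the Legendre equation (1 - x^2) y'' - 2x y' + n(n+1) y = 0 (note the -2x y' term) with n(n+1) = 90, so n = 9; the polynomial solution is P_9(x).
With y = sum_k a_k x^k, matching x^k gives (k+2)(k+1) a_{k+2} = [k(k+1) - n(n+1)] a_k = (k - 9)(k + 10) a_k. The right side vanishes at k = 9, so the series with the parity of 9 terminates at degree 9.
Standard normalization (P_n(1) = 1): leading coefficient (2n)!/(2^n (n!)^2) = 6402373705728000/(512*131681894400) = 12155/128, so a_9 = 12155/128. Work downward with a_k = (k+1)(k+2) a_{k+2} / ((k - 9)(k + 10)):
  a_7 = (8)(9)(12155/128) / ((7 - 9)(7 + 10)) = (109395/16)/(-34) = -6435/32
  a_5 = (6)(7)(-6435/32) / ((5 - 9)(5 + 10)) = (-135135/16)/(-60) = 9009/64
  a_3 = (4)(5)(9009/64) / ((3 - 9)(3 + 10)) = (45045/16)/(-78) = -1155/32
  a_1 = (2)(3)(-1155/32) / ((1 - 9)(1 + 10)) = (-3465/16)/(-88) = 315/128
Hence P_9(x) = 12155 x^9/128 - 6435 x^7/32 + 9009 x^5/64 - 1155 x^3/32 + 315 x/128.

P_9(x); series = 12155 x^9/128 - 6435 x^7/32 + 9009 x^5/64 - 1155 x^3/32 + 315 x/128


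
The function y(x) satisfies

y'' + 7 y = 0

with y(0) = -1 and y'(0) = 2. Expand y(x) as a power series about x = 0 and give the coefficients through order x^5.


Ansatz: y(x) = sum_{n>=0} a_n x^n, so y'(x) = sum_{n>=1} n a_n x^(n-1) and y''(x) = sum_{n>=2} n(n-1) a_n x^(n-2).
Substitute into P(x) y'' + Q(x) y' + R(x) y = 0 with P(x) = 1, Q(x) = 0, R(x) = 7, and match powers of x.
Initial conditions: a_0 = -1, a_1 = 2.
Setting the coefficient of each power of x to zero and solving order by order (substituting the coefficients already found):
  x^0: 2 a_2 + 7 a_0 = 0  ->  2 a_2 = -7 a_0 = 7  ->  a_2 = 7/2
  x^1: 6 a_3 + 7 a_1 = 0  ->  6 a_3 = -7 a_1 = -14  ->  a_3 = -7/3
  x^2: 12 a_4 + 7 a_2 = 0  ->  12 a_4 = -7 a_2 = -49/2  ->  a_4 = -49/24
  x^3: 20 a_5 + 7 a_3 = 0  ->  20 a_5 = -7 a_3 = 49/3  ->  a_5 = 49/60
Truncated series: y(x) = -1 + 2 x + (7/2) x^2 - (7/3) x^3 - (49/24) x^4 + (49/60) x^5 + O(x^6).

a_0 = -1; a_1 = 2; a_2 = 7/2; a_3 = -7/3; a_4 = -49/24; a_5 = 49/60


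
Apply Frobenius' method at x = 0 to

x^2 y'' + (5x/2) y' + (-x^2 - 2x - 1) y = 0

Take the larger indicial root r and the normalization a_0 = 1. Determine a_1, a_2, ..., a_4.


Write in Frobenius form y'' + (p(x)/x) y' + (q(x)/x^2) y = 0:
  p(x) = 5/2,  q(x) = -x^2 - 2x - 1.
Indicial equation: r(r-1) + (5/2) r + (-1) = 0 -> roots r_1 = 1/2, r_2 = -2.
Take r = r_1 = 1/2. Let y(x) = x^r sum_{n>=0} a_n x^n with a_0 = 1.
Substitute y = x^r sum a_n x^n and match x^{r+n}. The recurrence is
  D(n) a_n - 2 a_{n-1} - 1 a_{n-2} = 0,  where D(n) = (r+n)(r+n-1) + (5/2)(r+n) + (-1).
  a_n = [2 a_{n-1} + 1 a_{n-2}] / D(n).
Since the indicial polynomial factors as (r - r_1)(r - r_2), D(n) = (r_1 + n - r_1)(r_1 + n - r_2) = n(n + 5/2).
Evaluating step by step (a_0 = 1):
  n = 1: D(1) = 1(1 + 5/2) = 7/2; numerator = 2(1) = 2; a_1 = (2)/(7/2) = 4/7
  n = 2: D(2) = 2(2 + 5/2) = 9; numerator = 2(4/7) + 1(1) = 15/7; a_2 = (15/7)/(9) = 5/21
  n = 3: D(3) = 3(3 + 5/2) = 33/2; numerator = 2(5/21) + 1(4/7) = 22/21; a_3 = (22/21)/(33/2) = 4/63
  n = 4: D(4) = 4(4 + 5/2) = 26; numerator = 2(4/63) + 1(5/21) = 23/63; a_4 = (23/63)/(26) = 23/1638

r = 1/2; a_0 = 1; a_1 = 4/7; a_2 = 5/21; a_3 = 4/63; a_4 = 23/1638


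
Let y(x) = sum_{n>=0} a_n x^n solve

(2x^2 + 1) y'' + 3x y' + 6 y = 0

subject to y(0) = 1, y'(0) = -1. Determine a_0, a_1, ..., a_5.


Ansatz: y(x) = sum_{n>=0} a_n x^n, so y'(x) = sum_{n>=1} n a_n x^(n-1) and y''(x) = sum_{n>=2} n(n-1) a_n x^(n-2).
Substitute into P(x) y'' + Q(x) y' + R(x) y = 0 with P(x) = 2x^2 + 1, Q(x) = 3x, R(x) = 6, and match powers of x.
Initial conditions: a_0 = 1, a_1 = -1.
Setting the coefficient of each power of x to zero and solving order by order (substituting the coefficients already found):
  x^0: 2 a_2 + 6 a_0 = 0  ->  2 a_2 = -6 a_0 = -6  ->  a_2 = -3
  x^1: 6 a_3 + 9 a_1 = 0  ->  6 a_3 = -9 a_1 = 9  ->  a_3 = 3/2
  x^2: 12 a_4 + 16 a_2 = 0  ->  12 a_4 = -16 a_2 = 48  ->  a_4 = 4
  x^3: 20 a_5 + 27 a_3 = 0  ->  20 a_5 = -27 a_3 = -81/2  ->  a_5 = -81/40
Truncated series: y(x) = 1 - x - 3 x^2 + (3/2) x^3 + 4 x^4 - (81/40) x^5 + O(x^6).

a_0 = 1; a_1 = -1; a_2 = -3; a_3 = 3/2; a_4 = 4; a_5 = -81/40


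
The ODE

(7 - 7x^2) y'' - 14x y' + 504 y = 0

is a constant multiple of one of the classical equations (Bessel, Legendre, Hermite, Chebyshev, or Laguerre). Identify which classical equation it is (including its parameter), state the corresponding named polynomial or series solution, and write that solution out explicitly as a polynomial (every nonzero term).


All three coefficients share the factor 7; dividing through by 7 gives  (1 - x^2) y'' - 2x y' + 72 y = 0.
This matches the Legendre equation (1 - x^2) y'' - 2x y' + n(n+1) y = 0 (note the -2x y' term) with n(n+1) = 72, so n = 8; the polynomial solution is P_8(x).
With y = sum_k a_k x^k, matching x^k gives (k+2)(k+1) a_{k+2} = [k(k+1) - n(n+1)] a_k = (k - 8)(k + 9) a_k. The right side vanishes at k = 8, so the series with the parity of 8 terminates at degree 8.
Standard normalization (P_n(1) = 1): leading coefficient (2n)!/(2^n (n!)^2) = 20922789888000/(256*1625702400) = 6435/128, so a_8 = 6435/128. Work downward with a_k = (k+1)(k+2) a_{k+2} / ((k - 8)(k + 9)):
  a_6 = (7)(8)(6435/128) / ((6 - 8)(6 + 9)) = (45045/16)/(-30) = -3003/32
  a_4 = (5)(6)(-3003/32) / ((4 - 8)(4 + 9)) = (-45045/16)/(-52) = 3465/64
  a_2 = (3)(4)(3465/64) / ((2 - 8)(2 + 9)) = (10395/16)/(-66) = -315/32
  a_0 = (1)(2)(-315/32) / ((0 - 8)(0 + 9)) = (-315/16)/(-72) = 35/128
Hence P_8(x) = 6435 x^8/128 - 3003 x^6/32 + 3465 x^4/64 - 315 x^2/32 + 35/128.

P_8(x); series = 6435 x^8/128 - 3003 x^6/32 + 3465 x^4/64 - 315 x^2/32 + 35/128


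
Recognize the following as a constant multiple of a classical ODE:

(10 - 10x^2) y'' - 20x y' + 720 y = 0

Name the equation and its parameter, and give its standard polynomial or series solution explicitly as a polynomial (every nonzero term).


All three coefficients share the factor 10; dividing through by 10 gives  (1 - x^2) y'' - 2x y' + 72 y = 0.
This matches the Legendre equation (1 - x^2) y'' - 2x y' + n(n+1) y = 0 (note the -2x y' term) with n(n+1) = 72, so n = 8; the polynomial solution is P_8(x).
With y = sum_k a_k x^k, matching x^k gives (k+2)(k+1) a_{k+2} = [k(k+1) - n(n+1)] a_k = (k - 8)(k + 9) a_k. The right side vanishes at k = 8, so the series with the parity of 8 terminates at degree 8.
Standard normalization (P_n(1) = 1): leading coefficient (2n)!/(2^n (n!)^2) = 20922789888000/(256*1625702400) = 6435/128, so a_8 = 6435/128. Work downward with a_k = (k+1)(k+2) a_{k+2} / ((k - 8)(k + 9)):
  a_6 = (7)(8)(6435/128) / ((6 - 8)(6 + 9)) = (45045/16)/(-30) = -3003/32
  a_4 = (5)(6)(-3003/32) / ((4 - 8)(4 + 9)) = (-45045/16)/(-52) = 3465/64
  a_2 = (3)(4)(3465/64) / ((2 - 8)(2 + 9)) = (10395/16)/(-66) = -315/32
  a_0 = (1)(2)(-315/32) / ((0 - 8)(0 + 9)) = (-315/16)/(-72) = 35/128
Hence P_8(x) = 6435 x^8/128 - 3003 x^6/32 + 3465 x^4/64 - 315 x^2/32 + 35/128.

P_8(x); series = 6435 x^8/128 - 3003 x^6/32 + 3465 x^4/64 - 315 x^2/32 + 35/128


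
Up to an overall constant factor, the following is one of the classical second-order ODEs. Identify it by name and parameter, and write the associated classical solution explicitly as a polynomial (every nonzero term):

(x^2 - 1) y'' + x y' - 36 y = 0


All three coefficients share the factor -1; dividing through by -1 gives  (1 - x^2) y'' - x y' + 36 y = 0.
This matches the Chebyshev equation (1 - x^2) y'' - x y' + n^2 y = 0 (note the -x y' term, not -2x y') with n^2 = 36, so n = 6; the polynomial solution is T_6(x).
With y = sum_k a_k x^k, matching x^k gives (k+2)(k+1) a_{k+2} = (k^2 - n^2) a_k = (k - 6)(k + 6) a_k. The right side vanishes at k = 6, so the series with the parity of 6 terminates at degree 6.
Standard normalization: leading coefficient of T_n is 2^(n-1), so a_6 = 2^5 = 32. Work downward with a_k = (k+1)(k+2) a_{k+2} / ((k - 6)(k + 6)):
  a_4 = (5)(6)(32) / ((4 - 6)(4 + 6)) = 960/(-20) = -48
  a_2 = (3)(4)(-48) / ((2 - 6)(2 + 6)) = -576/(-32) = 18
  a_0 = (1)(2)(18) / ((0 - 6)(0 + 6)) = 36/(-36) = -1
Hence T_6(x) = 32 x^6 - 48 x^4 + 18 x^2 - 1.

T_6(x); series = 32 x^6 - 48 x^4 + 18 x^2 - 1


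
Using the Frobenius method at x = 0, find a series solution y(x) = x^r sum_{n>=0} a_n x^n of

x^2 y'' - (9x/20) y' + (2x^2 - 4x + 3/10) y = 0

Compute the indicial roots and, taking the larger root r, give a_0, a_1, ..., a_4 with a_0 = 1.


Write in Frobenius form y'' + (p(x)/x) y' + (q(x)/x^2) y = 0:
  p(x) = -9/20,  q(x) = 2x^2 - 4x + 3/10.
Indicial equation: r(r-1) + (-9/20) r + (3/10) = 0 -> roots r_1 = 6/5, r_2 = 1/4.
Take r = r_1 = 6/5. Let y(x) = x^r sum_{n>=0} a_n x^n with a_0 = 1.
Substitute y = x^r sum a_n x^n and match x^{r+n}. The recurrence is
  D(n) a_n - 4 a_{n-1} + 2 a_{n-2} = 0,  where D(n) = (r+n)(r+n-1) + (-9/20)(r+n) + (3/10).
  a_n = [4 a_{n-1} - 2 a_{n-2}] / D(n).
Since the indicial polynomial factors as (r - r_1)(r - r_2), D(n) = (r_1 + n - r_1)(r_1 + n - r_2) = n(n + 19/20).
Evaluating step by step (a_0 = 1):
  n = 1: D(1) = 1(1 + 19/20) = 39/20; numerator = 4(1) = 4; a_1 = (4)/(39/20) = 80/39
  n = 2: D(2) = 2(2 + 19/20) = 59/10; numerator = 4(80/39) - 2(1) = 242/39; a_2 = (242/39)/(59/10) = 2420/2301
  n = 3: D(3) = 3(3 + 19/20) = 237/20; numerator = 4(2420/2301) - 2(80/39) = 80/767; a_3 = (80/767)/(237/20) = 1600/181779
  n = 4: D(4) = 4(4 + 19/20) = 99/5; numerator = 4(1600/181779) - 2(2420/2301) = -9640/4661; a_4 = (-9640/4661)/(99/5) = -48200/461439

r = 6/5; a_0 = 1; a_1 = 80/39; a_2 = 2420/2301; a_3 = 1600/181779; a_4 = -48200/461439


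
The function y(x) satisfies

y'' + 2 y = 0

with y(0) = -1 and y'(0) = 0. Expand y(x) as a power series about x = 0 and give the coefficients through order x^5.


Ansatz: y(x) = sum_{n>=0} a_n x^n, so y'(x) = sum_{n>=1} n a_n x^(n-1) and y''(x) = sum_{n>=2} n(n-1) a_n x^(n-2).
Substitute into P(x) y'' + Q(x) y' + R(x) y = 0 with P(x) = 1, Q(x) = 0, R(x) = 2, and match powers of x.
Initial conditions: a_0 = -1, a_1 = 0.
Setting the coefficient of each power of x to zero and solving order by order (substituting the coefficients already found):
  x^0: 2 a_2 + 2 a_0 = 0  ->  2 a_2 = -2 a_0 = 2  ->  a_2 = 1
  x^1: 6 a_3 + 2 a_1 = 0  ->  6 a_3 = -2 a_1 = 0  ->  a_3 = 0
  x^2: 12 a_4 + 2 a_2 = 0  ->  12 a_4 = -2 a_2 = -2  ->  a_4 = -1/6
  x^3: 20 a_5 + 2 a_3 = 0  ->  20 a_5 = -2 a_3 = 0  ->  a_5 = 0
Truncated series: y(x) = -1 + x^2 - (1/6) x^4 + O(x^6).

a_0 = -1; a_1 = 0; a_2 = 1; a_3 = 0; a_4 = -1/6; a_5 = 0


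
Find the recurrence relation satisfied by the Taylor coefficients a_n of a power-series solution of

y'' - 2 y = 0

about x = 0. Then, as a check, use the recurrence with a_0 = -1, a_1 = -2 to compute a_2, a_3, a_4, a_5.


Substitute y = sum_n a_n x^n into y'' + (const) y = 0.
y''(x) = sum_{n>=0} (n+2)(n+1) a_{n+2} x^n.
The ODE becomes sum_n [(n+2)(n+1) a_{n+2} - 2 a_n] x^n = 0.
Setting each coefficient to zero gives the recurrence:
  (n+2)(n+1) a_{n+2} - 2 a_n = 0,
  a_{n+2} = 2 / ((n+1)(n+2)) a_n.

Check with a_0 = -1, a_1 = -2 (apply the recurrence for n = 0, 1, 2, 3): a_0 = -1, a_1 = -2, a_2 = -1, a_3 = -2/3, a_4 = -1/6, a_5 = -1/15.

a_{n+2} = 2/((n+1)(n+2)) * a_n; check: a_0 = -1, a_1 = -2, a_2 = -1, a_3 = -2/3, a_4 = -1/6, a_5 = -1/15


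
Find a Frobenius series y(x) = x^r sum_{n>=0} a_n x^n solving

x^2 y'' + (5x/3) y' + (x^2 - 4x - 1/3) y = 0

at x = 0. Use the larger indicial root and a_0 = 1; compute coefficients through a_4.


Write in Frobenius form y'' + (p(x)/x) y' + (q(x)/x^2) y = 0:
  p(x) = 5/3,  q(x) = x^2 - 4x - 1/3.
Indicial equation: r(r-1) + (5/3) r + (-1/3) = 0 -> roots r_1 = 1/3, r_2 = -1.
Take r = r_1 = 1/3. Let y(x) = x^r sum_{n>=0} a_n x^n with a_0 = 1.
Substitute y = x^r sum a_n x^n and match x^{r+n}. The recurrence is
  D(n) a_n - 4 a_{n-1} + 1 a_{n-2} = 0,  where D(n) = (r+n)(r+n-1) + (5/3)(r+n) + (-1/3).
  a_n = [4 a_{n-1} - 1 a_{n-2}] / D(n).
Since the indicial polynomial factors as (r - r_1)(r - r_2), D(n) = (r_1 + n - r_1)(r_1 + n - r_2) = n(n + 4/3).
Evaluating step by step (a_0 = 1):
  n = 1: D(1) = 1(1 + 4/3) = 7/3; numerator = 4(1) = 4; a_1 = (4)/(7/3) = 12/7
  n = 2: D(2) = 2(2 + 4/3) = 20/3; numerator = 4(12/7) - 1(1) = 41/7; a_2 = (41/7)/(20/3) = 123/140
  n = 3: D(3) = 3(3 + 4/3) = 13; numerator = 4(123/140) - 1(12/7) = 9/5; a_3 = (9/5)/(13) = 9/65
  n = 4: D(4) = 4(4 + 4/3) = 64/3; numerator = 4(9/65) - 1(123/140) = -591/1820; a_4 = (-591/1820)/(64/3) = -1773/116480

r = 1/3; a_0 = 1; a_1 = 12/7; a_2 = 123/140; a_3 = 9/65; a_4 = -1773/116480


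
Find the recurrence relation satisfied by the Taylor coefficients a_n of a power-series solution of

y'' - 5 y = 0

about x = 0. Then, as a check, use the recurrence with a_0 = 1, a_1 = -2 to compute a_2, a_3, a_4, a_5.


Substitute y = sum_n a_n x^n into y'' + (const) y = 0.
y''(x) = sum_{n>=0} (n+2)(n+1) a_{n+2} x^n.
The ODE becomes sum_n [(n+2)(n+1) a_{n+2} - 5 a_n] x^n = 0.
Setting each coefficient to zero gives the recurrence:
  (n+2)(n+1) a_{n+2} - 5 a_n = 0,
  a_{n+2} = 5 / ((n+1)(n+2)) a_n.

Check with a_0 = 1, a_1 = -2 (apply the recurrence for n = 0, 1, 2, 3): a_0 = 1, a_1 = -2, a_2 = 5/2, a_3 = -5/3, a_4 = 25/24, a_5 = -5/12.

a_{n+2} = 5/((n+1)(n+2)) * a_n; check: a_0 = 1, a_1 = -2, a_2 = 5/2, a_3 = -5/3, a_4 = 25/24, a_5 = -5/12


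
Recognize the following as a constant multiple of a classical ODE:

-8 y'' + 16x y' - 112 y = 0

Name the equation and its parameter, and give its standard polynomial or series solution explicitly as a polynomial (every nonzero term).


All three coefficients share the factor -8; dividing through by -8 gives  y'' - 2x y' + 14 y = 0.
This matches the Hermite equation y'' - 2x y' + 2n y = 0 with 2n = 14, so n = 7; the polynomial solution is H_7(x).
With y = sum_k a_k x^k, matching x^k gives (k+2)(k+1) a_{k+2} = 2(k - n) a_k = 2(k - 7) a_k. The right side vanishes at k = 7, so the series with the parity of 7 terminates at degree 7.
Standard normalization: leading coefficient of H_n is 2^n, so a_7 = 2^7 = 128. Work downward with a_k = (k+1)(k+2) a_{k+2} / (2(k - n)):
  a_5 = (6)(7)(128) / (2(5 - 7)) = 5376/(-4) = -1344
  a_3 = (4)(5)(-1344) / (2(3 - 7)) = -26880/(-8) = 3360
  a_1 = (2)(3)(3360) / (2(1 - 7)) = 20160/(-12) = -1680
Hence H_7(x) = 128 x^7 - 1344 x^5 + 3360 x^3 - 1680 x.

H_7(x); series = 128 x^7 - 1344 x^5 + 3360 x^3 - 1680 x


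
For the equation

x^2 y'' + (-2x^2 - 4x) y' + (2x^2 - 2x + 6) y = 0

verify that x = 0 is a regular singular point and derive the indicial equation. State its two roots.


Divide by x^2 to reach normal form y'' + P_1(x) y' + P_2(x) y = 0 with P_1(x) = -2 - 4/x and P_2(x) = 2 - 2/x + 6/x^2.
x = 0 is a singular point because the y'-coefficient -2 - 4/x has a pole at x = 0 and the y-coefficient 2 - 2/x + 6/x^2 has a pole at x = 0.
It is a regular singular point because x P_1(x) = p(x) = -2x - 4 and x^2 P_2(x) = q(x) = 2x^2 - 2x + 6 are polynomials, hence analytic at x = 0.
p(0) = -4,  q(0) = 6.
Indicial equation: r(r-1) + p(0) r + q(0) = 0, i.e. r^2 + (p(0) - 1) r + q(0) = 0, i.e. r^2 - 5 r + 6 = 0.
Discriminant: (-5)^2 - 4(6) = 1, so r = (5 ± 1)/2.
Solving: r_1 = 3, r_2 = 2.

indicial: r^2 - 5 r + 6 = 0; roots r_1 = 3, r_2 = 2


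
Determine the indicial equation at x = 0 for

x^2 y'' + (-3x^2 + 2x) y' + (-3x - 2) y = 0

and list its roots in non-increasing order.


Divide by x^2 to reach normal form y'' + P_1(x) y' + P_2(x) y = 0 with P_1(x) = -3 + 2/x and P_2(x) = -3/x - 2/x^2.
x = 0 is a singular point because the y'-coefficient -3 + 2/x has a pole at x = 0 and the y-coefficient -3/x - 2/x^2 has a pole at x = 0.
It is a regular singular point because x P_1(x) = p(x) = 2 - 3x and x^2 P_2(x) = q(x) = -3x - 2 are polynomials, hence analytic at x = 0.
p(0) = 2,  q(0) = -2.
Indicial equation: r(r-1) + p(0) r + q(0) = 0, i.e. r^2 + (p(0) - 1) r + q(0) = 0, i.e. r^2 + 1 r - 2 = 0.
Discriminant: (1)^2 - 4(-2) = 9, so r = (-1 ± 3)/2.
Solving: r_1 = 1, r_2 = -2.

indicial: r^2 + 1 r - 2 = 0; roots r_1 = 1, r_2 = -2


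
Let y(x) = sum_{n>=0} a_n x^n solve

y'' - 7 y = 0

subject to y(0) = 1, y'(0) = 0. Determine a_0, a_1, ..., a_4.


Ansatz: y(x) = sum_{n>=0} a_n x^n, so y'(x) = sum_{n>=1} n a_n x^(n-1) and y''(x) = sum_{n>=2} n(n-1) a_n x^(n-2).
Substitute into P(x) y'' + Q(x) y' + R(x) y = 0 with P(x) = 1, Q(x) = 0, R(x) = -7, and match powers of x.
Initial conditions: a_0 = 1, a_1 = 0.
Setting the coefficient of each power of x to zero and solving order by order (substituting the coefficients already found):
  x^0: 2 a_2 - 7 a_0 = 0  ->  2 a_2 = 7 a_0 = 7  ->  a_2 = 7/2
  x^1: 6 a_3 - 7 a_1 = 0  ->  6 a_3 = 7 a_1 = 0  ->  a_3 = 0
  x^2: 12 a_4 - 7 a_2 = 0  ->  12 a_4 = 7 a_2 = 49/2  ->  a_4 = 49/24
Truncated series: y(x) = 1 + (7/2) x^2 + (49/24) x^4 + O(x^5).

a_0 = 1; a_1 = 0; a_2 = 7/2; a_3 = 0; a_4 = 49/24


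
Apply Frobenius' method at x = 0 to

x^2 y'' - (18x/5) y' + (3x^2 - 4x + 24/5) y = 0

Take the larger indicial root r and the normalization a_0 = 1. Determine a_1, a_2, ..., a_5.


Write in Frobenius form y'' + (p(x)/x) y' + (q(x)/x^2) y = 0:
  p(x) = -18/5,  q(x) = 3x^2 - 4x + 24/5.
Indicial equation: r(r-1) + (-18/5) r + (24/5) = 0 -> roots r_1 = 3, r_2 = 8/5.
Take r = r_1 = 3. Let y(x) = x^r sum_{n>=0} a_n x^n with a_0 = 1.
Substitute y = x^r sum a_n x^n and match x^{r+n}. The recurrence is
  D(n) a_n - 4 a_{n-1} + 3 a_{n-2} = 0,  where D(n) = (r+n)(r+n-1) + (-18/5)(r+n) + (24/5).
  a_n = [4 a_{n-1} - 3 a_{n-2}] / D(n).
Since the indicial polynomial factors as (r - r_1)(r - r_2), D(n) = (r_1 + n - r_1)(r_1 + n - r_2) = n(n + 7/5).
Evaluating step by step (a_0 = 1):
  n = 1: D(1) = 1(1 + 7/5) = 12/5; numerator = 4(1) = 4; a_1 = (4)/(12/5) = 5/3
  n = 2: D(2) = 2(2 + 7/5) = 34/5; numerator = 4(5/3) - 3(1) = 11/3; a_2 = (11/3)/(34/5) = 55/102
  n = 3: D(3) = 3(3 + 7/5) = 66/5; numerator = 4(55/102) - 3(5/3) = -145/51; a_3 = (-145/51)/(66/5) = -725/3366
  n = 4: D(4) = 4(4 + 7/5) = 108/5; numerator = 4(-725/3366) - 3(55/102) = -8345/3366; a_4 = (-8345/3366)/(108/5) = -41725/363528
  n = 5: D(5) = 5(5 + 7/5) = 32; numerator = 4(-41725/363528) - 3(-725/3366) = 500/2673; a_5 = (500/2673)/(32) = 125/21384

r = 3; a_0 = 1; a_1 = 5/3; a_2 = 55/102; a_3 = -725/3366; a_4 = -41725/363528; a_5 = 125/21384


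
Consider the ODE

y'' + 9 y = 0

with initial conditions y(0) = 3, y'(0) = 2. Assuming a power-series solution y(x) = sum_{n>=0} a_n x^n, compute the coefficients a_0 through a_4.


Ansatz: y(x) = sum_{n>=0} a_n x^n, so y'(x) = sum_{n>=1} n a_n x^(n-1) and y''(x) = sum_{n>=2} n(n-1) a_n x^(n-2).
Substitute into P(x) y'' + Q(x) y' + R(x) y = 0 with P(x) = 1, Q(x) = 0, R(x) = 9, and match powers of x.
Initial conditions: a_0 = 3, a_1 = 2.
Setting the coefficient of each power of x to zero and solving order by order (substituting the coefficients already found):
  x^0: 2 a_2 + 9 a_0 = 0  ->  2 a_2 = -9 a_0 = -27  ->  a_2 = -27/2
  x^1: 6 a_3 + 9 a_1 = 0  ->  6 a_3 = -9 a_1 = -18  ->  a_3 = -3
  x^2: 12 a_4 + 9 a_2 = 0  ->  12 a_4 = -9 a_2 = 243/2  ->  a_4 = 81/8
Truncated series: y(x) = 3 + 2 x - (27/2) x^2 - 3 x^3 + (81/8) x^4 + O(x^5).

a_0 = 3; a_1 = 2; a_2 = -27/2; a_3 = -3; a_4 = 81/8


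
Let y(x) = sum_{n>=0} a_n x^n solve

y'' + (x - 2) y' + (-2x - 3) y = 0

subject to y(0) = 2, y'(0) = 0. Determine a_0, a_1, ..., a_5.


Ansatz: y(x) = sum_{n>=0} a_n x^n, so y'(x) = sum_{n>=1} n a_n x^(n-1) and y''(x) = sum_{n>=2} n(n-1) a_n x^(n-2).
Substitute into P(x) y'' + Q(x) y' + R(x) y = 0 with P(x) = 1, Q(x) = x - 2, R(x) = -2x - 3, and match powers of x.
Initial conditions: a_0 = 2, a_1 = 0.
Setting the coefficient of each power of x to zero and solving order by order (substituting the coefficients already found):
  x^0: 2 a_2 - 2 a_1 - 3 a_0 = 0  ->  2 a_2 = 2 a_1 + 3 a_0 = 6  ->  a_2 = 3
  x^1: 6 a_3 - 4 a_2 - 2 a_1 - 2 a_0 = 0  ->  6 a_3 = 4 a_2 + 2 a_1 + 2 a_0 = 16  ->  a_3 = 8/3
  x^2: 12 a_4 - 6 a_3 - a_2 - 2 a_1 = 0  ->  12 a_4 = 6 a_3 + a_2 + 2 a_1 = 19  ->  a_4 = 19/12
  x^3: 20 a_5 - 8 a_4 - 2 a_2 = 0  ->  20 a_5 = 8 a_4 + 2 a_2 = 56/3  ->  a_5 = 14/15
Truncated series: y(x) = 2 + 3 x^2 + (8/3) x^3 + (19/12) x^4 + (14/15) x^5 + O(x^6).

a_0 = 2; a_1 = 0; a_2 = 3; a_3 = 8/3; a_4 = 19/12; a_5 = 14/15


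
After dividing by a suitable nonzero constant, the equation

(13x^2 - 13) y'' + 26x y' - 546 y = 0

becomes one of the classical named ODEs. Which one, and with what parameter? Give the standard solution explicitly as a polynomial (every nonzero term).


All three coefficients share the factor -13; dividing through by -13 gives  (1 - x^2) y'' - 2x y' + 42 y = 0.
This matches the Legendre equation (1 - x^2) y'' - 2x y' + n(n+1) y = 0 (note the -2x y' term) with n(n+1) = 42, so n = 6; the polynomial solution is P_6(x).
With y = sum_k a_k x^k, matching x^k gives (k+2)(k+1) a_{k+2} = [k(k+1) - n(n+1)] a_k = (k - 6)(k + 7) a_k. The right side vanishes at k = 6, so the series with the parity of 6 terminates at degree 6.
Standard normalization (P_n(1) = 1): leading coefficient (2n)!/(2^n (n!)^2) = 479001600/(64*518400) = 231/16, so a_6 = 231/16. Work downward with a_k = (k+1)(k+2) a_{k+2} / ((k - 6)(k + 7)):
  a_4 = (5)(6)(231/16) / ((4 - 6)(4 + 7)) = (3465/8)/(-22) = -315/16
  a_2 = (3)(4)(-315/16) / ((2 - 6)(2 + 7)) = (-945/4)/(-36) = 105/16
  a_0 = (1)(2)(105/16) / ((0 - 6)(0 + 7)) = (105/8)/(-42) = -5/16
Hence P_6(x) = 231 x^6/16 - 315 x^4/16 + 105 x^2/16 - 5/16.

P_6(x); series = 231 x^6/16 - 315 x^4/16 + 105 x^2/16 - 5/16


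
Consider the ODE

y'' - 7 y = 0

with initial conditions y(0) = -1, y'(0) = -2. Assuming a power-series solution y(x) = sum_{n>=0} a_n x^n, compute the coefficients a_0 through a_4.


Ansatz: y(x) = sum_{n>=0} a_n x^n, so y'(x) = sum_{n>=1} n a_n x^(n-1) and y''(x) = sum_{n>=2} n(n-1) a_n x^(n-2).
Substitute into P(x) y'' + Q(x) y' + R(x) y = 0 with P(x) = 1, Q(x) = 0, R(x) = -7, and match powers of x.
Initial conditions: a_0 = -1, a_1 = -2.
Setting the coefficient of each power of x to zero and solving order by order (substituting the coefficients already found):
  x^0: 2 a_2 - 7 a_0 = 0  ->  2 a_2 = 7 a_0 = -7  ->  a_2 = -7/2
  x^1: 6 a_3 - 7 a_1 = 0  ->  6 a_3 = 7 a_1 = -14  ->  a_3 = -7/3
  x^2: 12 a_4 - 7 a_2 = 0  ->  12 a_4 = 7 a_2 = -49/2  ->  a_4 = -49/24
Truncated series: y(x) = -1 - 2 x - (7/2) x^2 - (7/3) x^3 - (49/24) x^4 + O(x^5).

a_0 = -1; a_1 = -2; a_2 = -7/2; a_3 = -7/3; a_4 = -49/24


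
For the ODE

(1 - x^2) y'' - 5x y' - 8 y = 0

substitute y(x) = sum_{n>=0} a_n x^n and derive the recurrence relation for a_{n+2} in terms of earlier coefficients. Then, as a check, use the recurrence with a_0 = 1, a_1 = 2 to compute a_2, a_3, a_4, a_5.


Substitute y = sum_n a_n x^n.
(1 - 1 x^2) y'' contributes (n+2)(n+1) a_{n+2} - n(n-1) a_n at x^n.
-5 x y'(x) contributes -5 n a_n at x^n.
-8 y(x) contributes -8 a_n at x^n.
Matching x^n: (n+2)(n+1) a_{n+2} + (-n(n-1) - 5 n - 8) a_n = 0.
Thus a_{n+2} = (n(n-1) + 5 n + 8) / ((n+1)(n+2)) * a_n.

Check with a_0 = 1, a_1 = 2 (apply the recurrence for n = 0, 1, 2, 3): a_0 = 1, a_1 = 2, a_2 = 4, a_3 = 13/3, a_4 = 20/3, a_5 = 377/60.

a_(n+2) = (n(n-1) + 5 n + 8) / ((n+1)(n+2)) * a_n; check: a_0 = 1, a_1 = 2, a_2 = 4, a_3 = 13/3, a_4 = 20/3, a_5 = 377/60


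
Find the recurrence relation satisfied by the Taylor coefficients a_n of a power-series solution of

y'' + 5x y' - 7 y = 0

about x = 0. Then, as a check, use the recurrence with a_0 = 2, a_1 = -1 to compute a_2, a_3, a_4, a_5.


Substitute y = sum_n a_n x^n.
y''(x) has coefficient (n+2)(n+1) a_{n+2} at x^n;
5 x y'(x) has coefficient 5 n a_n at x^n (shift);
-7 y(x) has coefficient -7 a_n at x^n.
Matching x^n: (n+2)(n+1) a_{n+2} + (5n - 7) a_n = 0.
Thus a_{n+2} = (-5n + 7) / ((n+1)(n+2)) * a_n.

Check with a_0 = 2, a_1 = -1 (apply the recurrence for n = 0, 1, 2, 3): a_0 = 2, a_1 = -1, a_2 = 7, a_3 = -1/3, a_4 = -7/4, a_5 = 2/15.

a_(n+2) = (-5n + 7) / ((n+1)(n+2)) * a_n; check: a_0 = 2, a_1 = -1, a_2 = 7, a_3 = -1/3, a_4 = -7/4, a_5 = 2/15


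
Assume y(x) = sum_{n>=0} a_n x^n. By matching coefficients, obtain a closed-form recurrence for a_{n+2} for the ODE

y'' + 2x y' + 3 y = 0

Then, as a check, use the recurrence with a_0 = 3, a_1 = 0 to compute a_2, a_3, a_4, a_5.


Substitute y = sum_n a_n x^n.
y''(x) has coefficient (n+2)(n+1) a_{n+2} at x^n;
2 x y'(x) has coefficient 2 n a_n at x^n (shift);
3 y(x) has coefficient 3 a_n at x^n.
Matching x^n: (n+2)(n+1) a_{n+2} + (2n + 3) a_n = 0.
Thus a_{n+2} = (-2n - 3) / ((n+1)(n+2)) * a_n.

Check with a_0 = 3, a_1 = 0 (apply the recurrence for n = 0, 1, 2, 3): a_0 = 3, a_1 = 0, a_2 = -9/2, a_3 = 0, a_4 = 21/8, a_5 = 0.

a_(n+2) = (-2n - 3) / ((n+1)(n+2)) * a_n; check: a_0 = 3, a_1 = 0, a_2 = -9/2, a_3 = 0, a_4 = 21/8, a_5 = 0


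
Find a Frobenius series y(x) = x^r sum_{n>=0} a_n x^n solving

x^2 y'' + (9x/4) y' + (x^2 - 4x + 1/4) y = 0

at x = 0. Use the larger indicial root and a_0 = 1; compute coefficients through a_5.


Write in Frobenius form y'' + (p(x)/x) y' + (q(x)/x^2) y = 0:
  p(x) = 9/4,  q(x) = x^2 - 4x + 1/4.
Indicial equation: r(r-1) + (9/4) r + (1/4) = 0 -> roots r_1 = -1/4, r_2 = -1.
Take r = r_1 = -1/4. Let y(x) = x^r sum_{n>=0} a_n x^n with a_0 = 1.
Substitute y = x^r sum a_n x^n and match x^{r+n}. The recurrence is
  D(n) a_n - 4 a_{n-1} + 1 a_{n-2} = 0,  where D(n) = (r+n)(r+n-1) + (9/4)(r+n) + (1/4).
  a_n = [4 a_{n-1} - 1 a_{n-2}] / D(n).
Since the indicial polynomial factors as (r - r_1)(r - r_2), D(n) = (r_1 + n - r_1)(r_1 + n - r_2) = n(n + 3/4).
Evaluating step by step (a_0 = 1):
  n = 1: D(1) = 1(1 + 3/4) = 7/4; numerator = 4(1) = 4; a_1 = (4)/(7/4) = 16/7
  n = 2: D(2) = 2(2 + 3/4) = 11/2; numerator = 4(16/7) - 1(1) = 57/7; a_2 = (57/7)/(11/2) = 114/77
  n = 3: D(3) = 3(3 + 3/4) = 45/4; numerator = 4(114/77) - 1(16/7) = 40/11; a_3 = (40/11)/(45/4) = 32/99
  n = 4: D(4) = 4(4 + 3/4) = 19; numerator = 4(32/99) - 1(114/77) = -130/693; a_4 = (-130/693)/(19) = -130/13167
  n = 5: D(5) = 5(5 + 3/4) = 115/4; numerator = 4(-130/13167) - 1(32/99) = -1592/4389; a_5 = (-1592/4389)/(115/4) = -6368/504735

r = -1/4; a_0 = 1; a_1 = 16/7; a_2 = 114/77; a_3 = 32/99; a_4 = -130/13167; a_5 = -6368/504735


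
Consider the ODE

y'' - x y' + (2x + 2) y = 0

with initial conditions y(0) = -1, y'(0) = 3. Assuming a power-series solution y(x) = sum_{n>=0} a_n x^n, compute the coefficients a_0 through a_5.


Ansatz: y(x) = sum_{n>=0} a_n x^n, so y'(x) = sum_{n>=1} n a_n x^(n-1) and y''(x) = sum_{n>=2} n(n-1) a_n x^(n-2).
Substitute into P(x) y'' + Q(x) y' + R(x) y = 0 with P(x) = 1, Q(x) = -x, R(x) = 2x + 2, and match powers of x.
Initial conditions: a_0 = -1, a_1 = 3.
Setting the coefficient of each power of x to zero and solving order by order (substituting the coefficients already found):
  x^0: 2 a_2 + 2 a_0 = 0  ->  2 a_2 = -2 a_0 = 2  ->  a_2 = 1
  x^1: 6 a_3 + a_1 + 2 a_0 = 0  ->  6 a_3 = -a_1 - 2 a_0 = -1  ->  a_3 = -1/6
  x^2: 12 a_4 + 2 a_1 = 0  ->  12 a_4 = -2 a_1 = -6  ->  a_4 = -1/2
  x^3: 20 a_5 - a_3 + 2 a_2 = 0  ->  20 a_5 = a_3 - 2 a_2 = -13/6  ->  a_5 = -13/120
Truncated series: y(x) = -1 + 3 x + x^2 - (1/6) x^3 - (1/2) x^4 - (13/120) x^5 + O(x^6).

a_0 = -1; a_1 = 3; a_2 = 1; a_3 = -1/6; a_4 = -1/2; a_5 = -13/120


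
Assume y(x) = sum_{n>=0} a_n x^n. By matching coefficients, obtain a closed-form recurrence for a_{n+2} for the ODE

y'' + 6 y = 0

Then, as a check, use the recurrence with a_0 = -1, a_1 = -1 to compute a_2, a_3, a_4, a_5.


Substitute y = sum_n a_n x^n into y'' + (const) y = 0.
y''(x) = sum_{n>=0} (n+2)(n+1) a_{n+2} x^n.
The ODE becomes sum_n [(n+2)(n+1) a_{n+2} + 6 a_n] x^n = 0.
Setting each coefficient to zero gives the recurrence:
  (n+2)(n+1) a_{n+2} + 6 a_n = 0,
  a_{n+2} = -6 / ((n+1)(n+2)) a_n.

Check with a_0 = -1, a_1 = -1 (apply the recurrence for n = 0, 1, 2, 3): a_0 = -1, a_1 = -1, a_2 = 3, a_3 = 1, a_4 = -3/2, a_5 = -3/10.

a_{n+2} = -6/((n+1)(n+2)) * a_n; check: a_0 = -1, a_1 = -1, a_2 = 3, a_3 = 1, a_4 = -3/2, a_5 = -3/10


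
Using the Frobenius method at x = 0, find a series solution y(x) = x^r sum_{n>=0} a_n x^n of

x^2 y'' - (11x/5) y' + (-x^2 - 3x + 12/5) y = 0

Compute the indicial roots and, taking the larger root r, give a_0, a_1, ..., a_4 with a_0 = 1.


Write in Frobenius form y'' + (p(x)/x) y' + (q(x)/x^2) y = 0:
  p(x) = -11/5,  q(x) = -x^2 - 3x + 12/5.
Indicial equation: r(r-1) + (-11/5) r + (12/5) = 0 -> roots r_1 = 2, r_2 = 6/5.
Take r = r_1 = 2. Let y(x) = x^r sum_{n>=0} a_n x^n with a_0 = 1.
Substitute y = x^r sum a_n x^n and match x^{r+n}. The recurrence is
  D(n) a_n - 3 a_{n-1} - 1 a_{n-2} = 0,  where D(n) = (r+n)(r+n-1) + (-11/5)(r+n) + (12/5).
  a_n = [3 a_{n-1} + 1 a_{n-2}] / D(n).
Since the indicial polynomial factors as (r - r_1)(r - r_2), D(n) = (r_1 + n - r_1)(r_1 + n - r_2) = n(n + 4/5).
Evaluating step by step (a_0 = 1):
  n = 1: D(1) = 1(1 + 4/5) = 9/5; numerator = 3(1) = 3; a_1 = (3)/(9/5) = 5/3
  n = 2: D(2) = 2(2 + 4/5) = 28/5; numerator = 3(5/3) + 1(1) = 6; a_2 = (6)/(28/5) = 15/14
  n = 3: D(3) = 3(3 + 4/5) = 57/5; numerator = 3(15/14) + 1(5/3) = 205/42; a_3 = (205/42)/(57/5) = 1025/2394
  n = 4: D(4) = 4(4 + 4/5) = 96/5; numerator = 3(1025/2394) + 1(15/14) = 940/399; a_4 = (940/399)/(96/5) = 1175/9576

r = 2; a_0 = 1; a_1 = 5/3; a_2 = 15/14; a_3 = 1025/2394; a_4 = 1175/9576


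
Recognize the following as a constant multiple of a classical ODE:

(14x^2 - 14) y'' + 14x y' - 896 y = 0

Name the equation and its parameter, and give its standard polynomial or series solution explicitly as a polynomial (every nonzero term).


All three coefficients share the factor -14; dividing through by -14 gives  (1 - x^2) y'' - x y' + 64 y = 0.
This matches the Chebyshev equation (1 - x^2) y'' - x y' + n^2 y = 0 (note the -x y' term, not -2x y') with n^2 = 64, so n = 8; the polynomial solution is T_8(x).
With y = sum_k a_k x^k, matching x^k gives (k+2)(k+1) a_{k+2} = (k^2 - n^2) a_k = (k - 8)(k + 8) a_k. The right side vanishes at k = 8, so the series with the parity of 8 terminates at degree 8.
Standard normalization: leading coefficient of T_n is 2^(n-1), so a_8 = 2^7 = 128. Work downward with a_k = (k+1)(k+2) a_{k+2} / ((k - 8)(k + 8)):
  a_6 = (7)(8)(128) / ((6 - 8)(6 + 8)) = 7168/(-28) = -256
  a_4 = (5)(6)(-256) / ((4 - 8)(4 + 8)) = -7680/(-48) = 160
  a_2 = (3)(4)(160) / ((2 - 8)(2 + 8)) = 1920/(-60) = -32
  a_0 = (1)(2)(-32) / ((0 - 8)(0 + 8)) = -64/(-64) = 1
Hence T_8(x) = 128 x^8 - 256 x^6 + 160 x^4 - 32 x^2 + 1.

T_8(x); series = 128 x^8 - 256 x^6 + 160 x^4 - 32 x^2 + 1


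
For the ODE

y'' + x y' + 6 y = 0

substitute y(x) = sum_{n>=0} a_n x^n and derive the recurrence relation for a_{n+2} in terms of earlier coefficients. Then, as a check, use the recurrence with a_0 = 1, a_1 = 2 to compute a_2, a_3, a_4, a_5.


Substitute y = sum_n a_n x^n.
y''(x) has coefficient (n+2)(n+1) a_{n+2} at x^n;
x y'(x) has coefficient n a_n at x^n (shift);
6 y(x) has coefficient 6 a_n at x^n.
Matching x^n: (n+2)(n+1) a_{n+2} + (n + 6) a_n = 0.
Thus a_{n+2} = (-n - 6) / ((n+1)(n+2)) * a_n.

Check with a_0 = 1, a_1 = 2 (apply the recurrence for n = 0, 1, 2, 3): a_0 = 1, a_1 = 2, a_2 = -3, a_3 = -7/3, a_4 = 2, a_5 = 21/20.

a_(n+2) = (-n - 6) / ((n+1)(n+2)) * a_n; check: a_0 = 1, a_1 = 2, a_2 = -3, a_3 = -7/3, a_4 = 2, a_5 = 21/20


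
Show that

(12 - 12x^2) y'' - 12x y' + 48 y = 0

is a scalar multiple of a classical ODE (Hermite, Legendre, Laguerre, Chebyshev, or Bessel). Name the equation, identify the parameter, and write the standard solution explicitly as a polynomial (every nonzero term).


All three coefficients share the factor 12; dividing through by 12 gives  (1 - x^2) y'' - x y' + 4 y = 0.
This matches the Chebyshev equation (1 - x^2) y'' - x y' + n^2 y = 0 (note the -x y' term, not -2x y') with n^2 = 4, so n = 2; the polynomial solution is T_2(x).
With y = sum_k a_k x^k, matching x^k gives (k+2)(k+1) a_{k+2} = (k^2 - n^2) a_k = (k - 2)(k + 2) a_k. The right side vanishes at k = 2, so the series with the parity of 2 terminates at degree 2.
Standard normalization: leading coefficient of T_n is 2^(n-1), so a_2 = 2^1 = 2. Work downward with a_k = (k+1)(k+2) a_{k+2} / ((k - 2)(k + 2)):
  a_0 = (1)(2)(2) / ((0 - 2)(0 + 2)) = 4/(-4) = -1
Hence T_2(x) = 2 x^2 - 1.

T_2(x); series = 2 x^2 - 1


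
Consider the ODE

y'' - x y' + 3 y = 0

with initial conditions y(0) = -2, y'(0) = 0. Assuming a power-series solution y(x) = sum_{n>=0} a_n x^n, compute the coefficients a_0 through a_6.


Ansatz: y(x) = sum_{n>=0} a_n x^n, so y'(x) = sum_{n>=1} n a_n x^(n-1) and y''(x) = sum_{n>=2} n(n-1) a_n x^(n-2).
Substitute into P(x) y'' + Q(x) y' + R(x) y = 0 with P(x) = 1, Q(x) = -x, R(x) = 3, and match powers of x.
Initial conditions: a_0 = -2, a_1 = 0.
Setting the coefficient of each power of x to zero and solving order by order (substituting the coefficients already found):
  x^0: 2 a_2 + 3 a_0 = 0  ->  2 a_2 = -3 a_0 = 6  ->  a_2 = 3
  x^1: 6 a_3 + 2 a_1 = 0  ->  6 a_3 = -2 a_1 = 0  ->  a_3 = 0
  x^2: 12 a_4 + a_2 = 0  ->  12 a_4 = -a_2 = -3  ->  a_4 = -1/4
  x^3: 20 a_5 = 0  ->  a_5 = 0
  x^4: 30 a_6 - a_4 = 0  ->  30 a_6 = a_4 = -1/4  ->  a_6 = -1/120
Truncated series: y(x) = -2 + 3 x^2 - (1/4) x^4 - (1/120) x^6 + O(x^7).

a_0 = -2; a_1 = 0; a_2 = 3; a_3 = 0; a_4 = -1/4; a_5 = 0; a_6 = -1/120


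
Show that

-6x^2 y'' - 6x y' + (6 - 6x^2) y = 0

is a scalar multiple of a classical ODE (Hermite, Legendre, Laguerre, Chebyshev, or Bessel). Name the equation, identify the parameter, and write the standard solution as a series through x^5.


All three coefficients share the factor -6; dividing through by -6 gives  x^2 y'' + x y' + (x^2 - 1) y = 0.
This matches the Bessel equation x^2 y'' + x y' + (x^2 - nu^2) y = 0 with nu^2 = 1, so nu = 1; the solution bounded at x = 0 is J_1(x).
Frobenius at x = 0: indicial roots ±nu; for r = nu the recurrence k(k + 2nu) c_k = -c_{k-2} gives the standard series J_nu(x) = sum_{k>=0} (-1)^k / (k! (k+nu)!) (x/2)^(2k+nu). Evaluate the first 3 terms:
  k = 0: (-1)^0 / (0! * 1! * 2^1) x^1 = 1/(1*1*2) x^1 = (1/2) x^1
  k = 1: (-1)^1 / (1! * 2! * 2^3) x^3 = -1/(1*2*8) x^3 = (-1/16) x^3
  k = 2: (-1)^2 / (2! * 3! * 2^5) x^5 = 1/(2*6*32) x^5 = (1/384) x^5
Hence J_1(x) = x^5/384 - x^3/16 + x/2 + ....

J_1(x); series = x^5/384 - x^3/16 + x/2


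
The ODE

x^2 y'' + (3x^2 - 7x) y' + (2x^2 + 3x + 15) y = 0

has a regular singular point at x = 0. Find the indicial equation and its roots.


Divide by x^2 to reach normal form y'' + P_1(x) y' + P_2(x) y = 0 with P_1(x) = 3 - 7/x and P_2(x) = 2 + 3/x + 15/x^2.
x = 0 is a singular point because the y'-coefficient 3 - 7/x has a pole at x = 0 and the y-coefficient 2 + 3/x + 15/x^2 has a pole at x = 0.
It is a regular singular point because x P_1(x) = p(x) = 3x - 7 and x^2 P_2(x) = q(x) = 2x^2 + 3x + 15 are polynomials, hence analytic at x = 0.
p(0) = -7,  q(0) = 15.
Indicial equation: r(r-1) + p(0) r + q(0) = 0, i.e. r^2 + (p(0) - 1) r + q(0) = 0, i.e. r^2 - 8 r + 15 = 0.
Discriminant: (-8)^2 - 4(15) = 4, so r = (8 ± 2)/2.
Solving: r_1 = 5, r_2 = 3.

indicial: r^2 - 8 r + 15 = 0; roots r_1 = 5, r_2 = 3


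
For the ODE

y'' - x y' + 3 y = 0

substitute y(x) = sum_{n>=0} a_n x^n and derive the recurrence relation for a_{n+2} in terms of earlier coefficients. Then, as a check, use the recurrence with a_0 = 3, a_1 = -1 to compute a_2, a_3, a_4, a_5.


Substitute y = sum_n a_n x^n.
y''(x) has coefficient (n+2)(n+1) a_{n+2} at x^n;
-x y'(x) has coefficient -n a_n at x^n (shift);
3 y(x) has coefficient 3 a_n at x^n.
Matching x^n: (n+2)(n+1) a_{n+2} + (-n + 3) a_n = 0.
Thus a_{n+2} = (n - 3) / ((n+1)(n+2)) * a_n.

Check with a_0 = 3, a_1 = -1 (apply the recurrence for n = 0, 1, 2, 3): a_0 = 3, a_1 = -1, a_2 = -9/2, a_3 = 1/3, a_4 = 3/8, a_5 = 0.

a_(n+2) = (n - 3) / ((n+1)(n+2)) * a_n; check: a_0 = 3, a_1 = -1, a_2 = -9/2, a_3 = 1/3, a_4 = 3/8, a_5 = 0


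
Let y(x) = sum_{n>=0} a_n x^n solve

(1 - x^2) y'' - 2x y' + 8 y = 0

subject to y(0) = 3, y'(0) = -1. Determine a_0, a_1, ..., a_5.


Ansatz: y(x) = sum_{n>=0} a_n x^n, so y'(x) = sum_{n>=1} n a_n x^(n-1) and y''(x) = sum_{n>=2} n(n-1) a_n x^(n-2).
Substitute into P(x) y'' + Q(x) y' + R(x) y = 0 with P(x) = 1 - x^2, Q(x) = -2x, R(x) = 8, and match powers of x.
Initial conditions: a_0 = 3, a_1 = -1.
Setting the coefficient of each power of x to zero and solving order by order (substituting the coefficients already found):
  x^0: 2 a_2 + 8 a_0 = 0  ->  2 a_2 = -8 a_0 = -24  ->  a_2 = -12
  x^1: 6 a_3 + 6 a_1 = 0  ->  6 a_3 = -6 a_1 = 6  ->  a_3 = 1
  x^2: 12 a_4 + 2 a_2 = 0  ->  12 a_4 = -2 a_2 = 24  ->  a_4 = 2
  x^3: 20 a_5 - 4 a_3 = 0  ->  20 a_5 = 4 a_3 = 4  ->  a_5 = 1/5
Truncated series: y(x) = 3 - x - 12 x^2 + x^3 + 2 x^4 + (1/5) x^5 + O(x^6).

a_0 = 3; a_1 = -1; a_2 = -12; a_3 = 1; a_4 = 2; a_5 = 1/5


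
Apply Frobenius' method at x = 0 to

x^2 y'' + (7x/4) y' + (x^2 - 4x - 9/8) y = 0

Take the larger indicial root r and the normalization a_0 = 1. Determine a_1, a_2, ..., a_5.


Write in Frobenius form y'' + (p(x)/x) y' + (q(x)/x^2) y = 0:
  p(x) = 7/4,  q(x) = x^2 - 4x - 9/8.
Indicial equation: r(r-1) + (7/4) r + (-9/8) = 0 -> roots r_1 = 3/4, r_2 = -3/2.
Take r = r_1 = 3/4. Let y(x) = x^r sum_{n>=0} a_n x^n with a_0 = 1.
Substitute y = x^r sum a_n x^n and match x^{r+n}. The recurrence is
  D(n) a_n - 4 a_{n-1} + 1 a_{n-2} = 0,  where D(n) = (r+n)(r+n-1) + (7/4)(r+n) + (-9/8).
  a_n = [4 a_{n-1} - 1 a_{n-2}] / D(n).
Since the indicial polynomial factors as (r - r_1)(r - r_2), D(n) = (r_1 + n - r_1)(r_1 + n - r_2) = n(n + 9/4).
Evaluating step by step (a_0 = 1):
  n = 1: D(1) = 1(1 + 9/4) = 13/4; numerator = 4(1) = 4; a_1 = (4)/(13/4) = 16/13
  n = 2: D(2) = 2(2 + 9/4) = 17/2; numerator = 4(16/13) - 1(1) = 51/13; a_2 = (51/13)/(17/2) = 6/13
  n = 3: D(3) = 3(3 + 9/4) = 63/4; numerator = 4(6/13) - 1(16/13) = 8/13; a_3 = (8/13)/(63/4) = 32/819
  n = 4: D(4) = 4(4 + 9/4) = 25; numerator = 4(32/819) - 1(6/13) = -250/819; a_4 = (-250/819)/(25) = -10/819
  n = 5: D(5) = 5(5 + 9/4) = 145/4; numerator = 4(-10/819) - 1(32/819) = -8/91; a_5 = (-8/91)/(145/4) = -32/13195

r = 3/4; a_0 = 1; a_1 = 16/13; a_2 = 6/13; a_3 = 32/819; a_4 = -10/819; a_5 = -32/13195


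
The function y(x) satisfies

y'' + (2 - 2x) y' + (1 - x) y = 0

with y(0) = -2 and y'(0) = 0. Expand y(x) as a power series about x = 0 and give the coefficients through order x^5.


Ansatz: y(x) = sum_{n>=0} a_n x^n, so y'(x) = sum_{n>=1} n a_n x^(n-1) and y''(x) = sum_{n>=2} n(n-1) a_n x^(n-2).
Substitute into P(x) y'' + Q(x) y' + R(x) y = 0 with P(x) = 1, Q(x) = 2 - 2x, R(x) = 1 - x, and match powers of x.
Initial conditions: a_0 = -2, a_1 = 0.
Setting the coefficient of each power of x to zero and solving order by order (substituting the coefficients already found):
  x^0: 2 a_2 + 2 a_1 + a_0 = 0  ->  2 a_2 = -2 a_1 - a_0 = 2  ->  a_2 = 1
  x^1: 6 a_3 + 4 a_2 - a_1 - a_0 = 0  ->  6 a_3 = -4 a_2 + a_1 + a_0 = -6  ->  a_3 = -1
  x^2: 12 a_4 + 6 a_3 - 3 a_2 - a_1 = 0  ->  12 a_4 = -6 a_3 + 3 a_2 + a_1 = 9  ->  a_4 = 3/4
  x^3: 20 a_5 + 8 a_4 - 5 a_3 - a_2 = 0  ->  20 a_5 = -8 a_4 + 5 a_3 + a_2 = -10  ->  a_5 = -1/2
Truncated series: y(x) = -2 + x^2 - x^3 + (3/4) x^4 - (1/2) x^5 + O(x^6).

a_0 = -2; a_1 = 0; a_2 = 1; a_3 = -1; a_4 = 3/4; a_5 = -1/2
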